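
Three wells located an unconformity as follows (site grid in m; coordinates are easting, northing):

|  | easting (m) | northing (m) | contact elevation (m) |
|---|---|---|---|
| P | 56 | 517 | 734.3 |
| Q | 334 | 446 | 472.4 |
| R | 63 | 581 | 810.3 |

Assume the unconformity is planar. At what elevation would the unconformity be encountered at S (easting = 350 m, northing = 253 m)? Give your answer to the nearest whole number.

Two edge vectors: P→Q = (278, -71, -261.9), P→R = (7, 64, 76).
Normal n = (P→Q) × (P→R) = (11365.6, -22961.3, 18289).
So ∂z/∂easting = −n_x/n_z = −0.62144 and ∂z/∂northing = −n_y/n_z = 1.25547.
Intercept c from P: 734.3 + 34.80 − 649.08 = 120.02.
At (350, 253): z = −217.5 + 317.6 + 120.02 = 220.2 m.

220 m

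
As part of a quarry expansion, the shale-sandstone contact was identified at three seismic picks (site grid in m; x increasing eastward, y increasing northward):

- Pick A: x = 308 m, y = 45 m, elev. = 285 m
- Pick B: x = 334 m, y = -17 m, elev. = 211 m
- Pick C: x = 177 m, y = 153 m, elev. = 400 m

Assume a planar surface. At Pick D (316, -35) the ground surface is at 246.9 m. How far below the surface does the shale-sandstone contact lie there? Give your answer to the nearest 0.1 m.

61.5 m

Let the plane be z = a·x + b·y + c.
Pick B−Pick A: 26a − 62b = −74;  Pick C−Pick A: −131a + 108b = 115.
Solving gives a = 0.16221, b = 1.26157.
Then c = 285 − a·308 − b·45 = 178.27.
At (316, -35): z_contact = 51.26 − 44.16 + 178.27 = 185.37 m.
Depth below ground = 246.9 − 185.37 = 61.5 m.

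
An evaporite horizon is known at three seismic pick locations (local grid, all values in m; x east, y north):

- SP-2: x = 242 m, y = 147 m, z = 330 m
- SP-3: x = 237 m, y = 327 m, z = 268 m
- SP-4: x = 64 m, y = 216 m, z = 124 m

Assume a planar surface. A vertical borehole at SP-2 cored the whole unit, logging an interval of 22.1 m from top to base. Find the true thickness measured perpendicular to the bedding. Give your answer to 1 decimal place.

15.0 m

Let the plane be z = a·x + b·y + c.
SP-3−SP-2: −5a + 180b = −62;  SP-4−SP-2: −178a + 69b = −206.
Solving gives a = 1.03493, b = −0.31570.
|∇z| = √(a²+b²) = 1.08201, so dip δ = arctan(1.08201) = 47.26°.
True thickness = vertical thickness × cos δ = 22.1 × cos 47.26° = 15.0 m.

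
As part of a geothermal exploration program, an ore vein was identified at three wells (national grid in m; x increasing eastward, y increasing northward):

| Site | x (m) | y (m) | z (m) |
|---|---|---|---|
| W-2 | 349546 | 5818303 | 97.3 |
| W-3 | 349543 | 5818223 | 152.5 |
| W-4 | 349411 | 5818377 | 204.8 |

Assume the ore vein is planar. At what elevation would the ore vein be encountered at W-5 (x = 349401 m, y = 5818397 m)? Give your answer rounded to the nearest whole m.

Two edge vectors: W-2→W-3 = (-3, -80, 55.2), W-2→W-4 = (-135, 74, 107.5).
Normal n = (W-2→W-3) × (W-2→W-4) = (-12684.8, -7129.5, -11022).
So ∂z/∂x = −n_x/n_z = −1.15086191 and ∂z/∂y = −n_y/n_z = −0.64684268.
Intercept c from W-2: 97.3 + 402279.18 + 3763526.70 = 4165903.17.
At (349401, 5818397): z = −402112.3 − 3763587.5 + 4165903.17 = 203.4 m.

203 m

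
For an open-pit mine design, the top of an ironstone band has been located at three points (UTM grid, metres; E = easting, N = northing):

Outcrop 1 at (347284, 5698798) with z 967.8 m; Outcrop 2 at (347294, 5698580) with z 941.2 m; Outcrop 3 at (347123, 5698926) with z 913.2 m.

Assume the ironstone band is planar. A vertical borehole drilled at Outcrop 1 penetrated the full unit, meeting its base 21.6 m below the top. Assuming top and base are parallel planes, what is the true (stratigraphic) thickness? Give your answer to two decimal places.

19.51 m

Two edge vectors: Outcrop 1→Outcrop 2 = (10, -218, -26.6), Outcrop 1→Outcrop 3 = (-161, 128, -54.6).
Normal n = (Outcrop 1→Outcrop 2) × (Outcrop 1→Outcrop 3) = (15307.6, 4828.6, -33818).
So ∂z/∂E = −n_x/n_z = 0.45265 and ∂z/∂N = −n_y/n_z = 0.14278.
|∇z| = √(a²+b²) = 0.47463, so dip δ = arctan(0.47463) = 25.39°.
True thickness = vertical thickness × cos δ = 21.6 × cos 25.39° = 19.51 m.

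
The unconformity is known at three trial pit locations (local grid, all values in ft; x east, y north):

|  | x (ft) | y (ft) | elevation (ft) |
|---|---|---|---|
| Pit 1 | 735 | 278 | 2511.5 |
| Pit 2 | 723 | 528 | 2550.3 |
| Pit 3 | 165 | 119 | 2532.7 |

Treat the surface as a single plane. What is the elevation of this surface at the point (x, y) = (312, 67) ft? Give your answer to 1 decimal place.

Let the plane be z = a·x + b·y + c.
Pit 2−Pit 1: −12a + 250b = 38.8;  Pit 3−Pit 1: −570a − 159b = 21.2.
Solving gives a = −0.07942, b = 0.15139.
Then c = 2511.5 − a·735 − b·278 = 2527.79.
At (312, 67): z = −24.8 + 10.1 + 2527.79 = 2513.2 ft.

2513.2 ft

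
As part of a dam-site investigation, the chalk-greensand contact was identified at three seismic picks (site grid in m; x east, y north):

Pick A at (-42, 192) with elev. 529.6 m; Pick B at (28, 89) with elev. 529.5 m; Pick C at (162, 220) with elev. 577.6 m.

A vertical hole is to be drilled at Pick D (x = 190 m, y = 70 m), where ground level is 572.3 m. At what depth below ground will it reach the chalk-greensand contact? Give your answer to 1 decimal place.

Let the plane be z = a·x + b·y + c.
Pick B−Pick A: 70a − 103b = −0.1;  Pick C−Pick A: 204a + 28b = 48.
Solving gives a = 0.21510, b = 0.14715.
Then c = 529.6 − a·-42 − b·192 = 510.38.
At (190, 70): z_contact = 40.87 + 10.30 + 510.38 = 561.55 m.
Depth below ground = 572.3 − 561.55 = 10.8 m.

10.8 m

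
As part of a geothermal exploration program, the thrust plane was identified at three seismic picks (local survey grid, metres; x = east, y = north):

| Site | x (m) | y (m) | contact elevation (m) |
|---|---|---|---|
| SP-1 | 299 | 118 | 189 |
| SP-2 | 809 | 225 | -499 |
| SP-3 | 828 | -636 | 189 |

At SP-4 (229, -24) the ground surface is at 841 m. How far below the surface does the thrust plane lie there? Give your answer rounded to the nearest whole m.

Two edge vectors: SP-1→SP-2 = (510, 107, -688), SP-1→SP-3 = (529, -754, 0).
Normal n = (SP-1→SP-2) × (SP-1→SP-3) = (-518752, -363952, -441143).
So ∂z/∂x = −n_x/n_z = −1.17593 and ∂z/∂y = −n_y/n_z = −0.82502.
Intercept c from SP-1: 189 + 351.60 + 97.35 = 637.95.
At (229, -24): z_contact = −269.3 + 19.8 + 637.95 = 388.5 m.
Depth below ground = 841 − 388.5 = 453 m.

453 m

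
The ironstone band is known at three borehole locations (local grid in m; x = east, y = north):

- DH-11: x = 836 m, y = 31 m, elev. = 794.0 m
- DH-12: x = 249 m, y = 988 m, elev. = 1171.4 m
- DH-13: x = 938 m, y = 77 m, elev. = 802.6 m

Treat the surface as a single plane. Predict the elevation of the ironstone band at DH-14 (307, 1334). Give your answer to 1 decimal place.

Two edge vectors: DH-11→DH-12 = (-587, 957, 377.4), DH-11→DH-13 = (102, 46, 8.6).
Normal n = (DH-11→DH-12) × (DH-11→DH-13) = (-9130.2, 43543, -124616).
So ∂z/∂x = −n_x/n_z = −0.073267 and ∂z/∂y = −n_y/n_z = 0.349417.
Intercept c from DH-11: 794 + 61.25 − 10.83 = 844.42.
At (307, 1334): z = −22.5 + 466.1 + 844.42 = 1288.0 m.

1288.0 m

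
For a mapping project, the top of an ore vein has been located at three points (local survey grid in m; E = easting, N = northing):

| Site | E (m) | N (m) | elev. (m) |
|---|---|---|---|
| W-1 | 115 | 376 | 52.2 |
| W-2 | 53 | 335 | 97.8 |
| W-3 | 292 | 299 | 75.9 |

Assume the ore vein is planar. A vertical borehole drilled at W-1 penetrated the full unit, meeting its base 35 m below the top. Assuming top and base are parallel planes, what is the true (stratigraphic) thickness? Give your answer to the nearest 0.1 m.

27.1 m

Two edge vectors: W-1→W-2 = (-62, -41, 45.6), W-1→W-3 = (177, -77, 23.7).
Normal n = (W-1→W-2) × (W-1→W-3) = (2539.5, 9540.6, 12031).
So ∂z/∂E = −n_x/n_z = −0.21108 and ∂z/∂N = −n_y/n_z = −0.79300.
|∇z| = √(a²+b²) = 0.82061, so dip δ = arctan(0.82061) = 39.37°.
True thickness = vertical thickness × cos δ = 35 × cos 39.37° = 27.1 m.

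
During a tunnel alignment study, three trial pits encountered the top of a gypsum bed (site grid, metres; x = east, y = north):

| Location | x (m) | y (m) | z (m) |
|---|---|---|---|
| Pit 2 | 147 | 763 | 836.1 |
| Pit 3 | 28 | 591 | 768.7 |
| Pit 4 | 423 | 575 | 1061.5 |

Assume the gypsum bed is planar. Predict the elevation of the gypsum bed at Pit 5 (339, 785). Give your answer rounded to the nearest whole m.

Two edge vectors: Pit 2→Pit 3 = (-119, -172, -67.4), Pit 2→Pit 4 = (276, -188, 225.4).
Normal n = (Pit 2→Pit 3) × (Pit 2→Pit 4) = (-51440, 8220.2, 69844).
So ∂z/∂x = −n_x/n_z = 0.73650 and ∂z/∂y = −n_y/n_z = −0.11769.
Intercept c from Pit 2: 836.1 − 108.27 + 89.80 = 817.64.
At (339, 785): z = 249.7 − 92.4 + 817.64 = 974.9 m.

975 m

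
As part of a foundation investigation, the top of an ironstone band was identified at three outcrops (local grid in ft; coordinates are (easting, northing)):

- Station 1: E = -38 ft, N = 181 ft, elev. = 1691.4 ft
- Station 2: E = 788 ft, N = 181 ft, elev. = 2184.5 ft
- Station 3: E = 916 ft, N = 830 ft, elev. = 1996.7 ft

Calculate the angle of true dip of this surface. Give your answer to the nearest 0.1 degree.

35.9°

Two edge vectors: Station 1→Station 2 = (826, 0, 493.1), Station 1→Station 3 = (954, 649, 305.3).
Normal n = (Station 1→Station 2) × (Station 1→Station 3) = (-320021.9, 218239.6, 536074).
So ∂z/∂E = −n_x/n_z = 0.59697 and ∂z/∂N = −n_y/n_z = −0.40711.
Gradient magnitude |∇z| = √(a² + b²) = √(0.35638 + 0.16574) = 0.72257.
True dip = arctan(0.72257) = 35.9°, dipping toward NW (azimuth ≈ 304°).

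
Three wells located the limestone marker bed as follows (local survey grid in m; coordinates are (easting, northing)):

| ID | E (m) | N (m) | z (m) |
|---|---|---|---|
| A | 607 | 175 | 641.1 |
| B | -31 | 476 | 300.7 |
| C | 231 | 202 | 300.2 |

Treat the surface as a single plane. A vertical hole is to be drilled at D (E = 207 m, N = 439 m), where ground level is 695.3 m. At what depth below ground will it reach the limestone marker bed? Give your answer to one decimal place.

197.4 m

Let the plane be z = a·E + b·N + c.
B−A: −638a + 301b = −340.4;  C−A: −376a + 27b = −340.9.
Solving gives a = 0.97363, b = 0.93282.
Then c = 641.1 − a·607 − b·175 = −113.14.
At (207, 439): z_contact = 201.54 + 409.51 − 113.14 = 497.91 m.
Depth below ground = 695.3 − 497.91 = 197.4 m.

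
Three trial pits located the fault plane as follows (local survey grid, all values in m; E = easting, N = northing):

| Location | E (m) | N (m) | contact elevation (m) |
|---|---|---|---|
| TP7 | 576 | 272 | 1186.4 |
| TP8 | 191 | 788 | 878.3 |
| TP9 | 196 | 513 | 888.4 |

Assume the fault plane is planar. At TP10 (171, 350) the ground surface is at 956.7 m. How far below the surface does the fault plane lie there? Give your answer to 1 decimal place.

83.8 m

Let the plane be z = a·E + b·N + c.
TP8−TP7: −385a + 516b = −308.1;  TP9−TP7: −380a + 241b = −298.
Solving gives a = 0.76979, b = −0.02273.
Then c = 1186.4 − a·576 − b·272 = 749.18.
At (171, 350): z_contact = 131.63 − 7.96 + 749.18 = 872.86 m.
Depth below ground = 956.7 − 872.86 = 83.8 m.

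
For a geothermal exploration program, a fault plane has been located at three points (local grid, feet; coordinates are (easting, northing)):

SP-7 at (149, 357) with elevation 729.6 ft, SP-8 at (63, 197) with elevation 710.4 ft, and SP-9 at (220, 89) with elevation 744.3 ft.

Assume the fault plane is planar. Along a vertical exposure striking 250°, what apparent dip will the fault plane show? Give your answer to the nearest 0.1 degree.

11.6°

Let the plane be z = a·E + b·N + c.
SP-8−SP-7: −86a − 160b = −19.2;  SP-9−SP-7: 71a − 268b = 14.7.
Solving gives a = 0.21790, b = 0.00288.
Unit vector along 250° is (sin 250°, cos 250°) = (-0.9397, -0.3420).
Slope in that direction = a·(-0.9397) + b·(-0.3420) = −0.20575.
Apparent dip = arctan|0.20575| = 11.6° (true dip is 12.3°, so apparent ≤ true as expected).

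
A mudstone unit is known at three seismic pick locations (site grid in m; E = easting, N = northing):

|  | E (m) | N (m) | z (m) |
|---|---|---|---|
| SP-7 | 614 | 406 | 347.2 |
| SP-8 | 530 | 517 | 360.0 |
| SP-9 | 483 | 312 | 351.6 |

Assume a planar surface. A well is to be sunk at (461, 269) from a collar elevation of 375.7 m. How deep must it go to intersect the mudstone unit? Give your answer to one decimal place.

Let the plane be z = a·E + b·N + c.
SP-8−SP-7: −84a + 111b = 12.8;  SP-9−SP-7: −131a − 94b = 4.4.
Solving gives a = −0.07539, b = 0.05826.
Then c = 347.2 − a·614 − b·406 = 369.84.
At (461, 269): z_contact = −34.76 + 15.67 + 369.84 = 350.75 m.
Depth below ground = 375.7 − 350.75 = 24.9 m.

24.9 m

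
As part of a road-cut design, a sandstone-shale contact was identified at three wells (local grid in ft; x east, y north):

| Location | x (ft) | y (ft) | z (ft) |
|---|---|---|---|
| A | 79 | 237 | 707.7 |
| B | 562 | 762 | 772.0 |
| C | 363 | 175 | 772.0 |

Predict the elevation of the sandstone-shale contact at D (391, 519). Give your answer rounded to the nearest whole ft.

753 ft

Let the plane be z = a·x + b·y + c.
B−A: 483a + 525b = 64.3;  C−A: 284a − 62b = 64.3.
Solving gives a = 0.21081, b = −0.07147.
Then c = 707.7 − a·79 − b·237 = 707.98.
At (391, 519): z = 82.4 − 37.1 + 707.98 = 753.3 ft.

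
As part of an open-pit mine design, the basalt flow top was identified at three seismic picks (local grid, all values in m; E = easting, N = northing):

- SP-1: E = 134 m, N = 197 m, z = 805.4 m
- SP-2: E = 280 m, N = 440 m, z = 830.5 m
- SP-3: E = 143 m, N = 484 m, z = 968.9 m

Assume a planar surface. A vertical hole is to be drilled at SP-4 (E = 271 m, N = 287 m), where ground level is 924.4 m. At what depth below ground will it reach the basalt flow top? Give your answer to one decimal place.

Two edge vectors: SP-1→SP-2 = (146, 243, 25.1), SP-1→SP-3 = (9, 287, 163.5).
Normal n = (SP-1→SP-2) × (SP-1→SP-3) = (32526.8, -23645.1, 39715).
So ∂z/∂E = −n_x/n_z = −0.81901 and ∂z/∂N = −n_y/n_z = 0.59537.
Intercept c from SP-1: 805.4 + 109.75 − 117.29 = 797.86.
At (271, 287): z_contact = −221.95 + 170.87 + 797.86 = 746.78 m.
Depth below ground = 924.4 − 746.78 = 177.6 m.

177.6 m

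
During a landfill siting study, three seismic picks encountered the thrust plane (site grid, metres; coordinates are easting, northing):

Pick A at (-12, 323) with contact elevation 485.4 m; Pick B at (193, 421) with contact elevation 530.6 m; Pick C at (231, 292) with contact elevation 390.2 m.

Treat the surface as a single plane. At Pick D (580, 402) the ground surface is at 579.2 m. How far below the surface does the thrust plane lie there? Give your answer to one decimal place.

Let the plane be z = a·easting + b·northing + c.
Pick B−Pick A: 205a + 98b = 45.2;  Pick C−Pick A: 243a − 31b = −95.2.
Solving gives a = −0.26280, b = 1.01096.
Then c = 485.4 − a·-12 − b·323 = 155.71.
At (580, 402): z_contact = −152.42 + 406.41 + 155.71 = 409.69 m.
Depth below ground = 579.2 − 409.69 = 169.5 m.

169.5 m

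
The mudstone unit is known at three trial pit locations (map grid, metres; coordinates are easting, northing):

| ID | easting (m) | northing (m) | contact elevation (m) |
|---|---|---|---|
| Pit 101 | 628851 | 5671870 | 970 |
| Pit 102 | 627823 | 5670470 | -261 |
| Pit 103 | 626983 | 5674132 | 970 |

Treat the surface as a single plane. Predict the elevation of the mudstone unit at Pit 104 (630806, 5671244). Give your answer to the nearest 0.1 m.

Two edge vectors: Pit 101→Pit 102 = (-1028, -1400, -1231), Pit 101→Pit 103 = (-1868, 2262, 0).
Normal n = (Pit 101→Pit 102) × (Pit 101→Pit 103) = (2784522, 2299508, -4940536).
So ∂z/∂easting = −n_x/n_z = 0.563607269 and ∂z/∂northing = −n_y/n_z = 0.465436949.
Intercept c from Pit 101: 970 − 354424.99 − 2639897.87 = −2993352.86.
At (630806, 5671244): z = 355526.8 + 2639606.5 − 2993352.86 = 1780.5 m.

1780.5 m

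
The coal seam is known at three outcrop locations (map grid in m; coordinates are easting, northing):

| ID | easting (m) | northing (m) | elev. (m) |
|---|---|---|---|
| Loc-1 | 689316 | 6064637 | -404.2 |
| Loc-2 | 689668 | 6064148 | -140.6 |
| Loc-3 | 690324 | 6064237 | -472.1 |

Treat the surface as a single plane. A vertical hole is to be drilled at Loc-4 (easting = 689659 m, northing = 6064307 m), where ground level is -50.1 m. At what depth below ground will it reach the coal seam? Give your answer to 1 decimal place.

217.7 m

Let the plane be z = a·easting + b·northing + c.
Loc-2−Loc-1: 352a − 489b = 263.6;  Loc-3−Loc-1: 1008a − 400b = −67.9.
Solving gives a = −0.393747160, b = −0.822492843.
Then c = -404.2 − a·689316 − b·6064637 = 5259132.55.
At (689659, 6064307): z_contact = −271551.27 − 4987849.11 + 5259132.55 = -267.83 m.
Depth below ground = -50.1 − (-267.83) = 217.7 m.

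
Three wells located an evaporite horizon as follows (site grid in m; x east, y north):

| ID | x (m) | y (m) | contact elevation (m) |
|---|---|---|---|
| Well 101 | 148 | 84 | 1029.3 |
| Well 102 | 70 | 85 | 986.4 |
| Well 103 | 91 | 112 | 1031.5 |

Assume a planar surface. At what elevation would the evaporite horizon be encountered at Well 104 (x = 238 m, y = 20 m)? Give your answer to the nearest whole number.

1001 m

Two edge vectors: Well 101→Well 102 = (-78, 1, -42.9), Well 101→Well 103 = (-57, 28, 2.2).
Normal n = (Well 101→Well 102) × (Well 101→Well 103) = (1203.4, 2616.9, -2127).
So ∂z/∂x = −n_x/n_z = 0.56577 and ∂z/∂y = −n_y/n_z = 1.23032.
Intercept c from Well 101: 1029.3 − 83.73 − 103.35 = 842.22.
At (238, 20): z = 134.7 + 24.6 + 842.22 = 1001.5 m.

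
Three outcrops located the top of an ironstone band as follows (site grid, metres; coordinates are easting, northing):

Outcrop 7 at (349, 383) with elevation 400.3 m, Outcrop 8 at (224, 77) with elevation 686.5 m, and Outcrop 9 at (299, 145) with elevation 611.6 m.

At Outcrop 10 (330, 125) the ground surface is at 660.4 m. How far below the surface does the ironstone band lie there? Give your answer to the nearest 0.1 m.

39.5 m

Two edge vectors: Outcrop 7→Outcrop 8 = (-125, -306, 286.2), Outcrop 7→Outcrop 9 = (-50, -238, 211.3).
Normal n = (Outcrop 7→Outcrop 8) × (Outcrop 7→Outcrop 9) = (3457.8, 12102.5, 14450).
So ∂z/∂easting = −n_x/n_z = −0.23929 and ∂z/∂northing = −n_y/n_z = −0.83754.
Intercept c from Outcrop 7: 400.3 + 83.51 + 320.78 = 804.59.
At (330, 125): z_contact = −78.97 − 104.69 + 804.59 = 620.93 m.
Depth below ground = 660.4 − 620.93 = 39.5 m.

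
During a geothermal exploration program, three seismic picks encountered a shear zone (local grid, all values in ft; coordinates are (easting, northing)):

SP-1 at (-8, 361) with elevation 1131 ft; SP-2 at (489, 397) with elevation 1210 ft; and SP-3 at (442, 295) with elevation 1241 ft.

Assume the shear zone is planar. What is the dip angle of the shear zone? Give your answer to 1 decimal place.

Two edge vectors: SP-1→SP-2 = (497, 36, 79), SP-1→SP-3 = (450, -66, 110).
Normal n = (SP-1→SP-2) × (SP-1→SP-3) = (9174, -19120, -49002).
So ∂z/∂E = −n_x/n_z = 0.18722 and ∂z/∂N = −n_y/n_z = −0.39019.
Gradient magnitude |∇z| = √(a² + b²) = √(0.03505 + 0.15225) = 0.43278.
True dip = arctan(0.43278) = 23.4°, dipping toward NNW (azimuth ≈ 334°).

23.4°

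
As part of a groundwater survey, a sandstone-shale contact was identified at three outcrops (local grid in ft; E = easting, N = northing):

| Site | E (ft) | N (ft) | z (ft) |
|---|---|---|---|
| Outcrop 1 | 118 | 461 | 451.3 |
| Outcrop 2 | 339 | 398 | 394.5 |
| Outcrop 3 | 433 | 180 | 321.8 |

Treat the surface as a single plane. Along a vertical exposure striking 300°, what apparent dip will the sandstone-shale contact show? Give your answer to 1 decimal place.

16.0°

Two edge vectors: Outcrop 1→Outcrop 2 = (221, -63, -56.8), Outcrop 1→Outcrop 3 = (315, -281, -129.5).
Normal n = (Outcrop 1→Outcrop 2) × (Outcrop 1→Outcrop 3) = (-7802.3, 10727.5, -42256).
So ∂z/∂E = −n_x/n_z = −0.18464 and ∂z/∂N = −n_y/n_z = 0.25387.
Unit vector along 300° is (sin 300°, cos 300°) = (-0.8660, 0.5000).
Slope in that direction = a·(-0.8660) + b·(0.5000) = 0.28684.
Apparent dip = arctan|0.28684| = 16.0° (true dip is 17.4°, so apparent ≤ true as expected).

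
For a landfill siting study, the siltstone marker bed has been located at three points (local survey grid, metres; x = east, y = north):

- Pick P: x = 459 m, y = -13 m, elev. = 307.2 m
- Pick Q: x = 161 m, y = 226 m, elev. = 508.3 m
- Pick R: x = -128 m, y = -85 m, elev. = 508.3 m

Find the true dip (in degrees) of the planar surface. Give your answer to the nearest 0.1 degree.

Let the plane be z = a·x + b·y + c.
Pick Q−Pick P: −298a + 239b = 201.1;  Pick R−Pick P: −587a − 72b = 201.1.
Solving gives a = −0.38666, b = 0.35931.
Gradient magnitude |∇z| = √(a² + b²) = √(0.14951 + 0.12910) = 0.52784.
True dip = arctan(0.52784) = 27.8°, dipping toward SE (azimuth ≈ 133°).

27.8°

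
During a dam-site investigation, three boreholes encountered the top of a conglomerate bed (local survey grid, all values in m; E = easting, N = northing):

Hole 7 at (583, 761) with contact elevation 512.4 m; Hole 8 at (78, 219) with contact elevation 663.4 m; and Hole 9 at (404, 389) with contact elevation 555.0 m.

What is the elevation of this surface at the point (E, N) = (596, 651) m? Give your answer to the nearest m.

Let the plane be z = a·E + b·N + c.
Hole 8−Hole 7: −505a − 542b = 151;  Hole 9−Hole 7: −179a − 372b = 42.6.
Solving gives a = −0.36418, b = 0.06072.
Then c = 512.4 − a·583 − b·761 = 678.51.
At (596, 651): z = −217.1 + 39.5 + 678.51 = 501.0 m.

501 m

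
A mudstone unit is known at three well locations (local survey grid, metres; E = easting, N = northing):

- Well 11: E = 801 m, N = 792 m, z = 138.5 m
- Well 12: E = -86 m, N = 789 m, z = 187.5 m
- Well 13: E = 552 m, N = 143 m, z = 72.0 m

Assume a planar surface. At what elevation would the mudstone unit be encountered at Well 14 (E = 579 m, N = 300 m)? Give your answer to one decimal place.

89.9 m

Two edge vectors: Well 11→Well 12 = (-887, -3, 49), Well 11→Well 13 = (-249, -649, -66.5).
Normal n = (Well 11→Well 12) × (Well 11→Well 13) = (32000.5, -71186.5, 574916).
So ∂z/∂E = −n_x/n_z = −0.05566 and ∂z/∂N = −n_y/n_z = 0.12382.
Intercept c from Well 11: 138.5 + 44.58 − 98.07 = 85.02.
At (579, 300): z = −32.2 + 37.1 + 85.02 = 89.9 m.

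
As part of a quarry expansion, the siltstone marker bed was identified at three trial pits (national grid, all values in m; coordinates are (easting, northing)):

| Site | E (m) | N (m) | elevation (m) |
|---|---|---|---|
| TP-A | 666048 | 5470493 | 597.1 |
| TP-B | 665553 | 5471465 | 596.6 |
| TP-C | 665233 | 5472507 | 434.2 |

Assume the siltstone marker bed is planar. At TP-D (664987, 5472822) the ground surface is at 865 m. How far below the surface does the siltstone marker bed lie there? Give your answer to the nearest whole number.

Two edge vectors: TP-A→TP-B = (-495, 972, -0.5), TP-A→TP-C = (-815, 2014, -162.9).
Normal n = (TP-A→TP-B) × (TP-A→TP-C) = (-157331.8, -80228, -204750).
So ∂z/∂E = −n_x/n_z = −0.76840928 and ∂z/∂N = −n_y/n_z = −0.39183394.
Intercept c from TP-A: 597.1 + 511797.46 + 2143524.85 = 2655919.41.
At (664987, 5472822): z_contact = −510982.2 − 2144437.4 + 2655919.41 = 499.8 m.
Depth below ground = 865 − 499.8 = 365 m.

365 m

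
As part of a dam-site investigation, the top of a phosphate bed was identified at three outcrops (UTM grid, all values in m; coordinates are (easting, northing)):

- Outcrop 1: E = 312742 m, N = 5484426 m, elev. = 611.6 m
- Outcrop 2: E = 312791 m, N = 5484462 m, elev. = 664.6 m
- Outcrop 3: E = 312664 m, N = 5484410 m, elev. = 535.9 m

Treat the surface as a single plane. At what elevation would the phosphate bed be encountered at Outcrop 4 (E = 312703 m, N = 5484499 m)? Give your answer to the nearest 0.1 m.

590.7 m

Let the plane be z = a·E + b·N + c.
Outcrop 2−Outcrop 1: 49a + 36b = 53;  Outcrop 3−Outcrop 1: −78a − 16b = −75.7.
Solving gives a = 0.927470356, b = 0.209832016.
Then c = 611.6 − a·312742 − b·5484426 = −1440255.50.
At (312703, 5484499): z = 290022.8 + 1150823.5 − 1440255.50 = 590.7 m.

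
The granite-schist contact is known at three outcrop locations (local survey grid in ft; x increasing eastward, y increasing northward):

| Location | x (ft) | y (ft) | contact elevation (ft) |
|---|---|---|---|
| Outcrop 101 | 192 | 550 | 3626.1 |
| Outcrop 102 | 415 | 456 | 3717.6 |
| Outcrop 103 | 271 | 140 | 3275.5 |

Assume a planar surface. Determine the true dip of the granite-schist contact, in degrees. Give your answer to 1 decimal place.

Two edge vectors: Outcrop 101→Outcrop 102 = (223, -94, 91.5), Outcrop 101→Outcrop 103 = (79, -410, -350.6).
Normal n = (Outcrop 101→Outcrop 102) × (Outcrop 101→Outcrop 103) = (70471.4, 85412.3, -84004).
So ∂z/∂x = −n_x/n_z = 0.83891 and ∂z/∂y = −n_y/n_z = 1.01676.
Gradient magnitude |∇z| = √(a² + b²) = √(0.70376 + 1.03381) = 1.31817.
True dip = arctan(1.31817) = 52.8°, dipping toward SW (azimuth ≈ 220°).

52.8°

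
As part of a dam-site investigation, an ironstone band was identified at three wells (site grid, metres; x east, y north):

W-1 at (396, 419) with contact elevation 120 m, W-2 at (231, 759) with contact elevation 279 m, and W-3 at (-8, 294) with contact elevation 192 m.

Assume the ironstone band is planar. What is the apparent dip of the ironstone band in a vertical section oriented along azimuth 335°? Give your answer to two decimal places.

22.73°

Let the plane be z = a·x + b·y + c.
W-2−W-1: −165a + 340b = 159;  W-3−W-1: −404a − 125b = 72.
Solving gives a = −0.28075, b = 0.33140.
Unit vector along 335° is (sin 335°, cos 335°) = (-0.4226, 0.9063).
Slope in that direction = a·(-0.4226) + b·(0.9063) = 0.41900.
Apparent dip = arctan|0.41900| = 22.73° (true dip is 23.5°, so apparent ≤ true as expected).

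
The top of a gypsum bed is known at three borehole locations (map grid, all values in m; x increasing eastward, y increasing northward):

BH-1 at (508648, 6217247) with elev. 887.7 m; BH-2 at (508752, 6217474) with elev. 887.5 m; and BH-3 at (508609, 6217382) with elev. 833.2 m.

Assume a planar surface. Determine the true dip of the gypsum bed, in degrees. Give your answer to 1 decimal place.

Let the plane be z = a·x + b·y + c.
BH-2−BH-1: 104a + 227b = −0.2;  BH-3−BH-1: −39a + 135b = −54.5.
Solving gives a = 0.53923, b = −0.24793.
Gradient magnitude |∇z| = √(a² + b²) = √(0.29076 + 0.06147) = 0.59349.
True dip = arctan(0.59349) = 30.7°, dipping toward WNW (azimuth ≈ 295°).

30.7°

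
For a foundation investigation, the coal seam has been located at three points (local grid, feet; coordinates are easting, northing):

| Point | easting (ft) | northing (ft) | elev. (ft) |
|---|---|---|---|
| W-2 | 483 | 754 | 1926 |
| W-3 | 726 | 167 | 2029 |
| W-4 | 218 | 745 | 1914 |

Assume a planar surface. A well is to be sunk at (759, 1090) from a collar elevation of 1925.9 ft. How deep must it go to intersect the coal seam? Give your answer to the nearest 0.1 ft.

37.9 ft

Let the plane be z = a·easting + b·northing + c.
W-3−W-2: 243a − 587b = 103;  W-4−W-2: −265a − 9b = −12.
Solving gives a = 0.050532, b = −0.154550.
Then c = 1926 − a·483 − b·754 = 2018.12.
At (759, 1090): z_contact = 38.35 − 168.46 + 2018.12 = 1888.02 ft.
Depth below ground = 1925.9 − 1888.02 = 37.9 ft.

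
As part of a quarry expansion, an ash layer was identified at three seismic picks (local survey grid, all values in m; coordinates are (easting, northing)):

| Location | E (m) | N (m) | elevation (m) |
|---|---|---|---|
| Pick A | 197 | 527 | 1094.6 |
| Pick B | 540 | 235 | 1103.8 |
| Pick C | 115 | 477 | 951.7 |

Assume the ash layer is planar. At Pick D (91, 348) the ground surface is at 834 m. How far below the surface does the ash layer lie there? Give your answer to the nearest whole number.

58 m

Two edge vectors: Pick A→Pick B = (343, -292, 9.2), Pick A→Pick C = (-82, -50, -142.9).
Normal n = (Pick A→Pick B) × (Pick A→Pick C) = (42186.8, 48260.3, -41094).
So ∂z/∂E = −n_x/n_z = 1.02659 and ∂z/∂N = −n_y/n_z = 1.17439.
Intercept c from Pick A: 1094.6 − 202.24 − 618.90 = 273.46.
At (91, 348): z_contact = 93.4 + 408.7 + 273.46 = 775.6 m.
Depth below ground = 834 − 775.6 = 58 m.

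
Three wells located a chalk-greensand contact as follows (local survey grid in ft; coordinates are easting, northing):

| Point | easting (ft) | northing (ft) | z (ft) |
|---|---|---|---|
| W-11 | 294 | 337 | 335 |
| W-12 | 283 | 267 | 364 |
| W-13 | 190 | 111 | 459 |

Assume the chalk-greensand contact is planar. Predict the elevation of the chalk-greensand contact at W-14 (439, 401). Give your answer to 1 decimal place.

248.6 ft

Let the plane be z = a·easting + b·northing + c.
W-12−W-11: −11a − 70b = 29;  W-13−W-11: −104a − 226b = 124.
Solving gives a = −0.44347, b = −0.34460.
Then c = 335 − a·294 − b·337 = 581.51.
At (439, 401): z = −194.7 − 138.2 + 581.51 = 248.6 ft.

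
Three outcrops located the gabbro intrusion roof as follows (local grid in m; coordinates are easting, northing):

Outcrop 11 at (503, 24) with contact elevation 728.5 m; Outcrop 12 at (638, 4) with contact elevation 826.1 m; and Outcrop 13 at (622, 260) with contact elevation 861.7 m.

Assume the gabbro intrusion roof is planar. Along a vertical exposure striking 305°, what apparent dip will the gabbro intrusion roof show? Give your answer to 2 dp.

Let the plane be z = a·easting + b·northing + c.
Outcrop 12−Outcrop 11: 135a − 20b = 97.6;  Outcrop 13−Outcrop 11: 119a + 236b = 133.2.
Solving gives a = 0.75051, b = 0.18597.
Unit vector along 305° is (sin 305°, cos 305°) = (-0.8192, 0.5736).
Slope in that direction = a·(-0.8192) + b·(0.5736) = −0.50812.
Apparent dip = arctan|0.50812| = 26.94° (true dip is 37.7°, so apparent ≤ true as expected).

26.94°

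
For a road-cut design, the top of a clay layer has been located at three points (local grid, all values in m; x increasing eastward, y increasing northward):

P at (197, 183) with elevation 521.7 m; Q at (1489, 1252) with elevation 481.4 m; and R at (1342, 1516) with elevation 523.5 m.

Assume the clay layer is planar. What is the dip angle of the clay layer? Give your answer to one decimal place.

8.4°

Two edge vectors: P→Q = (1292, 1069, -40.3), P→R = (1145, 1333, 1.8).
Normal n = (P→Q) × (P→R) = (55644.1, -48469.1, 498231).
So ∂z/∂x = −n_x/n_z = −0.11168 and ∂z/∂y = −n_y/n_z = 0.09728.
Gradient magnitude |∇z| = √(a² + b²) = √(0.01247 + 0.00946) = 0.14811.
True dip = arctan(0.14811) = 8.4°, dipping toward SE (azimuth ≈ 131°).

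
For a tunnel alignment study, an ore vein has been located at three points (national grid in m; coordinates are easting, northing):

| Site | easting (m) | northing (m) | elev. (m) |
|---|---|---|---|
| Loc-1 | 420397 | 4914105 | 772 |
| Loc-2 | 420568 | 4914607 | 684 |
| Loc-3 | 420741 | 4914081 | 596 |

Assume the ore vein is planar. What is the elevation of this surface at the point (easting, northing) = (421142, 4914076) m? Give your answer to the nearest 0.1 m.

Two edge vectors: Loc-1→Loc-2 = (171, 502, -88), Loc-1→Loc-3 = (344, -24, -176).
Normal n = (Loc-1→Loc-2) × (Loc-1→Loc-3) = (-90464, -176, -176792).
So ∂z/∂easting = −n_x/n_z = −0.511697362 and ∂z/∂northing = −n_y/n_z = −0.000995520.
Intercept c from Loc-1: 772 + 215116.04 + 4892.09 = 220780.13.
At (421142, 4914076): z = −215497.3 − 4892.1 + 220780.13 = 390.8 m.

390.8 m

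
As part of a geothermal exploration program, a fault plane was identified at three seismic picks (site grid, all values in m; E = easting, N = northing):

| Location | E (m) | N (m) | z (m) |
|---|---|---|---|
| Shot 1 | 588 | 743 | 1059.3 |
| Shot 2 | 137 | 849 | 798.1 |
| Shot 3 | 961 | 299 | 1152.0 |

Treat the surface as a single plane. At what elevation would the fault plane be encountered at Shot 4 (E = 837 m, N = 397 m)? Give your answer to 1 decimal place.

1104.0 m

Let the plane be z = a·E + b·N + c.
Shot 2−Shot 1: −451a + 106b = −261.2;  Shot 3−Shot 1: 373a − 444b = 92.7.
Solving gives a = 0.66050, b = 0.34610.
Then c = 1059.3 − a·588 − b·743 = 413.77.
At (837, 397): z = 552.8 + 137.4 + 413.77 = 1104.0 m.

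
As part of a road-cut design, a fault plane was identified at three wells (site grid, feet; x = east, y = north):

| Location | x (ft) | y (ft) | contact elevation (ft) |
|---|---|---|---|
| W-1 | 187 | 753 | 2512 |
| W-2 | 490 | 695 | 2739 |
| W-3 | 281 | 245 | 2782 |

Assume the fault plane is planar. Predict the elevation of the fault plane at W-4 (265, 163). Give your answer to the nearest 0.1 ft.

Two edge vectors: W-1→W-2 = (303, -58, 227), W-1→W-3 = (94, -508, 270).
Normal n = (W-1→W-2) × (W-1→W-3) = (99656, -60472, -148472).
So ∂z/∂x = −n_x/n_z = 0.67121 and ∂z/∂y = −n_y/n_z = −0.40730.
Intercept c from W-1: 2512 − 125.52 + 306.69 = 2693.18.
At (265, 163): z = 177.9 − 66.4 + 2693.18 = 2804.7 ft.

2804.7 ft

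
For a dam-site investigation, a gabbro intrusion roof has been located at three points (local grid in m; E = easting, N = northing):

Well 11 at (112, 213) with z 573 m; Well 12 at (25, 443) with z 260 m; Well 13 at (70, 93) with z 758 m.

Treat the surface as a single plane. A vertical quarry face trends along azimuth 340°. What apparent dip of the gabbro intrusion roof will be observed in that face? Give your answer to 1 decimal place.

Two edge vectors: Well 11→Well 12 = (-87, 230, -313), Well 11→Well 13 = (-42, -120, 185).
Normal n = (Well 11→Well 12) × (Well 11→Well 13) = (4990, 29241, 20100).
So ∂z/∂E = −n_x/n_z = −0.24826 and ∂z/∂N = −n_y/n_z = −1.45478.
Unit vector along 340° is (sin 340°, cos 340°) = (-0.3420, 0.9397).
Slope in that direction = a·(-0.3420) + b·(0.9397) = −1.28213.
Apparent dip = arctan|1.28213| = 52.0° (true dip is 55.9°, so apparent ≤ true as expected).

52.0°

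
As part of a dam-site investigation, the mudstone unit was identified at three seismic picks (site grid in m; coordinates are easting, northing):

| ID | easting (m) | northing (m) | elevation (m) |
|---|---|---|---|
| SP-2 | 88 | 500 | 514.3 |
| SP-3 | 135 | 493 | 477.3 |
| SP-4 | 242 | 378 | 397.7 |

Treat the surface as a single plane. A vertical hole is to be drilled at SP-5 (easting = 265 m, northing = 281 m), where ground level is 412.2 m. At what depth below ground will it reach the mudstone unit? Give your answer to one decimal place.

28.2 m

Two edge vectors: SP-2→SP-3 = (47, -7, -37), SP-2→SP-4 = (154, -122, -116.6).
Normal n = (SP-2→SP-3) × (SP-2→SP-4) = (-3697.8, -217.8, -4656).
So ∂z/∂easting = −n_x/n_z = −0.79420 and ∂z/∂northing = −n_y/n_z = −0.04678.
Intercept c from SP-2: 514.3 + 69.89 + 23.39 = 607.58.
At (265, 281): z_contact = −210.46 − 13.14 + 607.58 = 383.97 m.
Depth below ground = 412.2 − 383.97 = 28.2 m.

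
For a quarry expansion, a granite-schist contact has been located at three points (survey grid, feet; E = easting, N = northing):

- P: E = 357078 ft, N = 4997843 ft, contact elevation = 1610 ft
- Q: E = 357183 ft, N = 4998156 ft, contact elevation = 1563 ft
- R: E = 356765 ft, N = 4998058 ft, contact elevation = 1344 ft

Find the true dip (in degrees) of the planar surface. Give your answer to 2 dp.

Let the plane be z = a·E + b·N + c.
Q−P: 105a + 313b = −47;  R−P: −313a + 215b = −266.
Solving gives a = 0.60686, b = −0.35374.
Gradient magnitude |∇z| = √(a² + b²) = √(0.36828 + 0.12513) = 0.70243.
True dip = arctan(0.70243) = 35.09°, dipping toward WNW (azimuth ≈ 300°).

35.09°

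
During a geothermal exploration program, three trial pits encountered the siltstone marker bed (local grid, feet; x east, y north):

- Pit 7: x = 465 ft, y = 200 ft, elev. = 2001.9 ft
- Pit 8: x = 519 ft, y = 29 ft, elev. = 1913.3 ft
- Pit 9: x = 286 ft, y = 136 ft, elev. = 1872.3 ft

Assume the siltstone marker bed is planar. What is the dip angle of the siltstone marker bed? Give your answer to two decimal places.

39.60°

Let the plane be z = a·x + b·y + c.
Pit 8−Pit 7: 54a − 171b = −88.6;  Pit 9−Pit 7: −179a − 64b = −129.6.
Solving gives a = 0.48411, b = 0.67101.
Gradient magnitude |∇z| = √(a² + b²) = √(0.23436 + 0.45025) = 0.82741.
True dip = arctan(0.82741) = 39.60°, dipping toward SW (azimuth ≈ 216°).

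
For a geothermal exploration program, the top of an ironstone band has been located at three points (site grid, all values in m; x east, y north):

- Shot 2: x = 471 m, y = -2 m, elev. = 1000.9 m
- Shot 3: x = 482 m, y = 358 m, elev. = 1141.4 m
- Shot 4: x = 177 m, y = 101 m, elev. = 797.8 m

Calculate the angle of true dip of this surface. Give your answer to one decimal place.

41.9°

Let the plane be z = a·x + b·y + c.
Shot 3−Shot 2: 11a + 360b = 140.5;  Shot 4−Shot 2: −294a + 103b = −203.1.
Solving gives a = 0.81878, b = 0.36526.
Gradient magnitude |∇z| = √(a² + b²) = √(0.67040 + 0.13341) = 0.89656.
True dip = arctan(0.89656) = 41.9°, dipping toward WSW (azimuth ≈ 246°).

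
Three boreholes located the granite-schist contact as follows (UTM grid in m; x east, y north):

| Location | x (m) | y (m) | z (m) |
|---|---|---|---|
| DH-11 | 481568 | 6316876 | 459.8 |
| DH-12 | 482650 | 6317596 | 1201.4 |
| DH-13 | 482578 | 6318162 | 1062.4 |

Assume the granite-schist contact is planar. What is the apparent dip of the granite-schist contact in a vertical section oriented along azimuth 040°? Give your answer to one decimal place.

21.4°

Let the plane be z = a·x + b·y + c.
DH-12−DH-11: 1082a + 720b = 741.6;  DH-13−DH-11: 1010a + 1286b = 602.6.
Solving gives a = 0.78257, b = −0.14603.
Unit vector along 040° is (sin 40°, cos 40°) = (0.6428, 0.7660).
Slope in that direction = a·(0.6428) + b·(0.7660) = 0.39116.
Apparent dip = arctan|0.39116| = 21.4° (true dip is 38.5°, so apparent ≤ true as expected).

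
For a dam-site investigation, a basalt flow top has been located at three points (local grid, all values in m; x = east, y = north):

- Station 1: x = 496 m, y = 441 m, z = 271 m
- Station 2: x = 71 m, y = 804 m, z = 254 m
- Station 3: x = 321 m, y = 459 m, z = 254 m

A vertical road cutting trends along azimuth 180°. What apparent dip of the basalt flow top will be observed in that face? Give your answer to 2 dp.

Two edge vectors: Station 1→Station 2 = (-425, 363, -17), Station 1→Station 3 = (-175, 18, -17).
Normal n = (Station 1→Station 2) × (Station 1→Station 3) = (-5865, -4250, 55875).
So ∂z/∂x = −n_x/n_z = 0.10497 and ∂z/∂y = −n_y/n_z = 0.07606.
Unit vector along 180° is (sin 180°, cos 180°) = (0.0000, -1.0000).
Slope in that direction = a·(0.0000) + b·(-1.0000) = −0.07606.
Apparent dip = arctan|0.07606| = 4.35° (true dip is 7.4°, so apparent ≤ true as expected).

4.35°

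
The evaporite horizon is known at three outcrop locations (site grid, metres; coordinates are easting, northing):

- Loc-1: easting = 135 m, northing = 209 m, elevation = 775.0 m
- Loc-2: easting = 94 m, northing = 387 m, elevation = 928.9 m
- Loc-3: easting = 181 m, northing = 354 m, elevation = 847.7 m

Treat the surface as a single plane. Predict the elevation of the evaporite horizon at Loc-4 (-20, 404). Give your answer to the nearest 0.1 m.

1016.6 m

Two edge vectors: Loc-1→Loc-2 = (-41, 178, 153.9), Loc-1→Loc-3 = (46, 145, 72.7).
Normal n = (Loc-1→Loc-2) × (Loc-1→Loc-3) = (-9374.9, 10060.1, -14133).
So ∂z/∂easting = −n_x/n_z = −0.66333 and ∂z/∂northing = −n_y/n_z = 0.71182.
Intercept c from Loc-1: 775 + 89.55 − 148.77 = 715.78.
At (-20, 404): z = 13.3 + 287.6 + 715.78 = 1016.6 m.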